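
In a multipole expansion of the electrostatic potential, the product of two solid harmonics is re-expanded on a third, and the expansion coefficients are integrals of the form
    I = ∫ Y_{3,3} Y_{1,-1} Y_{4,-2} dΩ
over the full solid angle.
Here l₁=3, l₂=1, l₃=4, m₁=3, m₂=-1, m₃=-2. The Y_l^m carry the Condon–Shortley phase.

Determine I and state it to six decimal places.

Rules hold: Σm=0, L=8 even, 2≤4≤4.
N = 7·3·9 = 189
Δ = 0!·6!·2!/9! = 1/252
Racah Σ t=0..0: t=0:+1/36 = 1/36
⇒ 3j(3 1 4; 0 0 0)² = 4/63, sgn +1
Racah Σ t=0..0: t=0:+1/1440 = 1/1440
⇒ 3j(3 1 4; 3 -1 -2)² = 1/252, sgn +1
4πI² = N·(3j₀)²·(3jₘ)² = 1/21
I = +1·√(0.047619/4π) = 0.06155813

0.061558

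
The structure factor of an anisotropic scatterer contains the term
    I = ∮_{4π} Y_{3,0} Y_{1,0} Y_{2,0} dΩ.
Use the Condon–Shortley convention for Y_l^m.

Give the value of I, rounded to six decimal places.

0.247767

m-sum 0 ✓  L=6 even ✓  2≤2≤4 ✓
Π(2lᵢ+1) = 7×3×5 = 105
triangle coeff Δ(3,1,2) = 1/105
Σ_t [1,1]: t=1:−1/4 = -1/4
(3j)²=3/35 [(3 1 2; 0 0 0)], sign=-1
(m-triple is (0,0,0) — same symbol as above.)
⇒ 4πI² = 27/35
I = (+1)√(27/35/(4π)) = 0.24776670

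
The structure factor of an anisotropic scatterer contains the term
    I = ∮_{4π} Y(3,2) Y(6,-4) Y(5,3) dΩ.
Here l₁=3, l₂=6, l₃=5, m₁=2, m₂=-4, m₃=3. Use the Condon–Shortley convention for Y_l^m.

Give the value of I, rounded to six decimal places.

0.000000

m-sum = 2 − 4 + 3 = 1 ≠ 0 ⇒ I = 0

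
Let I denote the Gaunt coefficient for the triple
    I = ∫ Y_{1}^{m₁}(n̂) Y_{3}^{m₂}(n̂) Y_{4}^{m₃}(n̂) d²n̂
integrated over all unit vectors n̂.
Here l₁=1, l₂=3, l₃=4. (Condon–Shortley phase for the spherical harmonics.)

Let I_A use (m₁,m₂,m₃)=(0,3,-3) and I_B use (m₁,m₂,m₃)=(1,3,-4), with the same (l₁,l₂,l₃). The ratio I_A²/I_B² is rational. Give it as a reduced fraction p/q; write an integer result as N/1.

1/4

l's match ⇒ only the (l;m) 3-j factors differ between A and B.
A: triangle coeff Δ(1,3,4) = 1/252; Σ_t [0,0]: t=0:+1/720 = 1/720; (3j)²=1/36 [(1 3 4; 0 3 -3)], sign=-1
B: triangle coeff Δ(1,3,4) = 1/252; Σ_t [0,0]: t=0:+1/1440 = 1/1440; (3j)²=1/9 [(1 3 4; 1 3 -4)], sign=+1
I_A²/I_B² = (1/36)/(1/9) = 1/4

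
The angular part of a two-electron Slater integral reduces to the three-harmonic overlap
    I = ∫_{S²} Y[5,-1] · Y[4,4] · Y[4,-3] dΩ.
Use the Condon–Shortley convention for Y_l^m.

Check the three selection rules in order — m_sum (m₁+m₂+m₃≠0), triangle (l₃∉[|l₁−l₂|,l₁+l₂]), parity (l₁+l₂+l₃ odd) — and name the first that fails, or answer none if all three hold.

Σmᵢ = 0  ✓
l₃∈[|l₁−l₂|,l₁+l₂]=[1,9], have l₃=4  ✓
Σlᵢ = 13 ⇒ odd  ✗

parity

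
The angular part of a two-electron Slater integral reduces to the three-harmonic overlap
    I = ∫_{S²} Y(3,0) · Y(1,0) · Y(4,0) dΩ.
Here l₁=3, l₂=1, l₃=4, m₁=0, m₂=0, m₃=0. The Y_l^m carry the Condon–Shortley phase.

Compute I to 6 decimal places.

0.246233

Checks pass: Σm=0; 8 even; l₃=4∈[2,4].
(2·3+1)(2·1+1)(2·4+1) = 189
Δ: 0! 6! 2! / 9! → 1/252
sum: t=0:+1/36 = 1/36
3j²(3 1 4; 0 0 0) = Δ·Π!·Σ² = 4/63  (sign +1)
(m-triple is (0,0,0) — same symbol as above.)
combine: 4πI² = 189·4/63·4/63 = 16/21
take √, sign +1: I = 0.24623252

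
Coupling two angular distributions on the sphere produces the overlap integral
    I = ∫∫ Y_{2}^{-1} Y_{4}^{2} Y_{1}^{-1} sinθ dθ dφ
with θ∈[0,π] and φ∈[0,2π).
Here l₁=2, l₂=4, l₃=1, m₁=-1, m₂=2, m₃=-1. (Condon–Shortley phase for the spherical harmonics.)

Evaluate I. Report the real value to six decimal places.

0.000000

triangle: need 2≤l₃≤6, have 1; I=0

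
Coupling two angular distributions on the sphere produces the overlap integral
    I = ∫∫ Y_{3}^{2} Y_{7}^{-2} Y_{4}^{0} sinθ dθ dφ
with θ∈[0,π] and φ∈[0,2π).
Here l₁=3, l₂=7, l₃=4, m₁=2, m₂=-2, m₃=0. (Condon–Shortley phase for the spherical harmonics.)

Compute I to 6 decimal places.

m-sum 0 ✓  L=14 even ✓  4≤4≤10 ✓
Π(2lᵢ+1) = 7×15×9 = 945
triangle coeff Δ(3,7,4) = 1/45045
Σ_t [3,3]: t=3:−1/20736 = -1/20736
(3j)²=35/1287 [(3 7 4; 0 0 0)], sign=-1
Σ_t [1,1]: t=1:−1/69120 = -1/69120
(3j)²=2/143 [(3 7 4; 2 -2 0)], sign=-1
⇒ 4πI² = 7350/20449
I = (+1)√(7350/20449/(4π)) = 0.16912301

0.169123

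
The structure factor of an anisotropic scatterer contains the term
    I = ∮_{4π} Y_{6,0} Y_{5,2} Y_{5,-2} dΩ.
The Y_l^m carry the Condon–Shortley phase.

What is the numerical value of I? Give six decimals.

-0.110455

Checks pass: Σm=0; 16 even; l₃=5∈[1,11].
(2·6+1)(2·5+1)(2·5+1) = 1573
Δ: 6! 6! 4! / 17! → 1/28588560
sum: t=1:−1/345600 t=2:+1/13824 t=3:−1/5184 t=4:+1/13824 t=5:−1/345600 = -7/129600
3j²(6 5 5; 0 0 0) = Δ·Π!·Σ² = 80/7293  (sign +1)
sum: t=3:−1/31104 t=4:+1/13824 t=5:−1/57600 t=6:+1/3110400 = 1/43200
3j²(6 5 5; 0 2 -2) = Δ·Π!·Σ² = 108/12155  (sign -1)
combine: 4πI² = 1573·80/7293·108/12155 = 576/3757
take √, sign -1: I = -0.11045508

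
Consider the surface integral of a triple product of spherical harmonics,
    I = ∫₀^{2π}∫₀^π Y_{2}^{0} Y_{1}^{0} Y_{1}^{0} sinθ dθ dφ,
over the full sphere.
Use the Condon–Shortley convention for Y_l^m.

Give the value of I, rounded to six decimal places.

Rules hold: Σm=0, L=4 even, 1≤1≤3.
N = 5·3·3 = 45
Δ = 2!·2!·0!/5! = 1/30
Racah Σ t=1..1: t=1:−1/1 = -1/1
⇒ 3j(2 1 1; 0 0 0)² = 2/15, sgn +1
(m-triple is (0,0,0) — same symbol as above.)
4πI² = N·(3j₀)²·(3jₘ)² = 4/5
I = +1·√(0.8/4π) = 0.25231325

0.252313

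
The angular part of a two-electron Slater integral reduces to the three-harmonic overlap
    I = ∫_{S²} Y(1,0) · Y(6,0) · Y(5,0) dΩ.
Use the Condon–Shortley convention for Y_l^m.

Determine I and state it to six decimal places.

0.245154

Checks pass: Σm=0; 12 even; l₃=5∈[5,7].
(2·1+1)(2·6+1)(2·5+1) = 429
Δ: 2! 0! 10! / 13! → 1/858
sum: t=1:−1/14400 = -1/14400
3j²(1 6 5; 0 0 0) = Δ·Π!·Σ² = 6/143  (sign +1)
(m-triple is (0,0,0) — same symbol as above.)
combine: 4πI² = 429·6/143·6/143 = 108/143
take √, sign +1: I = 0.24515397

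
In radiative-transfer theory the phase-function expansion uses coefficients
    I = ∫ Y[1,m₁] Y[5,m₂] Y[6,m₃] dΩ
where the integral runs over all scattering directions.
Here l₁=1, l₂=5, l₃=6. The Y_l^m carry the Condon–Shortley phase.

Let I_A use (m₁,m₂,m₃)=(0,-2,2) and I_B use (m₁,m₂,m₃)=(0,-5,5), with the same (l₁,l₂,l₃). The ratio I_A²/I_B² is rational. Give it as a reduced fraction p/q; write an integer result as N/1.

32/11

Shared (l₁,l₂,l₃)=(1,5,6): N and (l;000)² cancel in I_A²/I_B².
A: Δ = 0!·2!·10!/13! = 1/858; Racah Σ t=0..0: t=0:+1/30240 = 1/30240; ⇒ 3j(1 5 6; 0 -2 2)² = 16/429, sgn +1
B: Δ = 0!·2!·10!/13! = 1/858; Racah Σ t=0..0: t=0:+1/3628800 = 1/3628800; ⇒ 3j(1 5 6; 0 -5 5)² = 1/78, sgn -1
I_A²/I_B² = (16/429)/(1/78) = 32/11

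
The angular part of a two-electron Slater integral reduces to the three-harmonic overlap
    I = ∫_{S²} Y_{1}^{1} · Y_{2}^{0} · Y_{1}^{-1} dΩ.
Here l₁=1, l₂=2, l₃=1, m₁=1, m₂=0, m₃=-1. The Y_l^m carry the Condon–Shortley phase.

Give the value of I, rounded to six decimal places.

Rules hold: Σm=0, L=4 even, 1≤1≤3.
N = 3·5·3 = 45
Δ = 2!·0!·2!/5! = 1/30
Racah Σ t=1..1: t=1:−1/1 = -1/1
⇒ 3j(1 2 1; 0 0 0)² = 2/15, sgn +1
Racah Σ t=0..0: t=0:+1/4 = 1/4
⇒ 3j(1 2 1; 1 0 -1)² = 1/30, sgn +1
4πI² = N·(3j₀)²·(3jₘ)² = 1/5
I = +1·√(0.2/4π) = 0.12615663

0.126157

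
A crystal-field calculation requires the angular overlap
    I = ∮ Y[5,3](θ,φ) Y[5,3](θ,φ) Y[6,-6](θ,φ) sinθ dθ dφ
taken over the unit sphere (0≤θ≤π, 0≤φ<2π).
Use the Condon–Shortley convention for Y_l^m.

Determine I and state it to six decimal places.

Rules hold: Σm=0, L=16 even, 0≤6≤10.
N = 11·11·13 = 1573
Δ = 4!·6!·6!/17! = 1/28588560
Racah Σ t=0..4: t=0:+1/345600 t=1:−1/13824 t=2:+1/5184 t=3:−1/13824 t=4:+1/345600 = 7/129600
⇒ 3j(5 5 6; 0 0 0)² = 80/7293, sgn +1
Racah Σ t=2..2: t=2:+1/2073600 = 1/2073600
⇒ 3j(5 5 6; 3 3 -6)² = 28/1105, sgn +1
4πI² = N·(3j₀)²·(3jₘ)² = 4928/11271
I = +1·√(0.437228/4π) = 0.18653022

0.186530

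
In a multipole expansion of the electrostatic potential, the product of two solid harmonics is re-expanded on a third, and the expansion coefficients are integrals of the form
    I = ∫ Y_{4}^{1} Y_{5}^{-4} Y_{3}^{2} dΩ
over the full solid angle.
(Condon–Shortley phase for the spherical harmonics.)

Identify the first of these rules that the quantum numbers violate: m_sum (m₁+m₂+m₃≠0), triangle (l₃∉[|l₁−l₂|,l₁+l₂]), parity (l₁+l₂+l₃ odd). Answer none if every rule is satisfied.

m_sum

Σmᵢ = -1  ✗
l₃∈[|l₁−l₂|,l₁+l₂]=[1,9], have l₃=3
Σlᵢ = 12 ⇒ even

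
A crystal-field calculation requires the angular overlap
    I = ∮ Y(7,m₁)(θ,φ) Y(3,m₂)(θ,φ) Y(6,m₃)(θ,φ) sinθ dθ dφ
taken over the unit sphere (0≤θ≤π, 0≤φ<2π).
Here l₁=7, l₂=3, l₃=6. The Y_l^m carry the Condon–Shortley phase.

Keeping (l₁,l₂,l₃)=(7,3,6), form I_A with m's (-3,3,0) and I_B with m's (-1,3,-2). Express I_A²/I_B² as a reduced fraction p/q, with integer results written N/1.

45/28

l's match ⇒ only the (l;m) 3-j factors differ between A and B.
A: triangle coeff Δ(7,3,6) = 1/2042040; Σ_t [4,4]: t=4:+1/829440 = 1/829440; (3j)²=225/9724 [(7 3 6; -3 3 0)], sign=+1
B: triangle coeff Δ(7,3,6) = 1/2042040; Σ_t [4,4]: t=4:+1/829440 = 1/829440; (3j)²=35/2431 [(7 3 6; -1 3 -2)], sign=+1
I_A²/I_B² = (225/9724)/(35/2431) = 45/28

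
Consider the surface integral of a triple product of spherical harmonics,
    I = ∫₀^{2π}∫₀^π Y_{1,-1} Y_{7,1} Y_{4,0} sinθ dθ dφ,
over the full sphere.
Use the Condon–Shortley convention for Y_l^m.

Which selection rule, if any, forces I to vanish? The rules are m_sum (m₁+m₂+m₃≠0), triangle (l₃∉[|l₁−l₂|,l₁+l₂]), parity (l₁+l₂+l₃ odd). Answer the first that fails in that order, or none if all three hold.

triangle

Σmᵢ = 0  ✓
l₃∈[|l₁−l₂|,l₁+l₂]=[6,8], have l₃=4  ✗
Σlᵢ = 12 ⇒ even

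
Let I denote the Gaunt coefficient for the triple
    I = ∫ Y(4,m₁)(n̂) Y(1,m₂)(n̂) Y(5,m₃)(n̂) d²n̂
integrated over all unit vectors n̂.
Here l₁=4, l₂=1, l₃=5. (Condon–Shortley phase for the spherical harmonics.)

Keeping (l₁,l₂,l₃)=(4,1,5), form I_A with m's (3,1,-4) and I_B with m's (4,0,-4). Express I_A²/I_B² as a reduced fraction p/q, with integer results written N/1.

4/1

Same 4,1,5: normalisation and zero-m 3j drop out of the ratio.
A: Δ: 0! 8! 2! / 11! → 1/495; sum: t=0:+1/10080 = 1/10080; 3j²(4 1 5; 3 1 -4) = Δ·Π!·Σ² = 4/55  (sign -1)
B: Δ: 0! 8! 2! / 11! → 1/495; sum: t=0:+1/40320 = 1/40320; 3j²(4 1 5; 4 0 -4) = Δ·Π!·Σ² = 1/55  (sign -1)
I_A²/I_B² = (4/55)/(1/55) = 4/1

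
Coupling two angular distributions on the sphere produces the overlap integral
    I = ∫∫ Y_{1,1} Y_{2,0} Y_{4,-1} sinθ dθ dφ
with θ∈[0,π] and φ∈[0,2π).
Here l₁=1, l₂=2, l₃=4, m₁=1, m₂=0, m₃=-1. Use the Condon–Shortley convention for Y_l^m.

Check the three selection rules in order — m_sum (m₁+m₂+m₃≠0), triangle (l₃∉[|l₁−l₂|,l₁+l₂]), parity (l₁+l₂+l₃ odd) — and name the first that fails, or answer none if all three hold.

triangle

azimuthal sum: 1 + 0 − 1 = 0  ✓
1 ≤ 4 ≤ 3 (triangle on l)  ✗
L = 1 + 2 + 4 = 7 (odd)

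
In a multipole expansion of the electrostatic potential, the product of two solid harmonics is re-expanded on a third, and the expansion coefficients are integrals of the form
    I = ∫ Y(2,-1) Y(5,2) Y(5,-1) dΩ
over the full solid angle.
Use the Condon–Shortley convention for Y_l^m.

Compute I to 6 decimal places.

Checks pass: Σm=0; 12 even; l₃=5∈[3,7].
(2·2+1)(2·5+1)(2·5+1) = 605
Δ: 2! 2! 8! / 13! → 1/38610
sum: t=0:+1/2880 t=1:−1/576 t=2:+1/2880 = -1/960
3j²(2 5 5; 0 0 0) = Δ·Π!·Σ² = 10/429  (sign +1)
sum: t=1:−1/2880 t=2:+1/1440 = 1/2880
3j²(2 5 5; -1 2 -1) = Δ·Π!·Σ² = 7/715  (sign +1)
combine: 4πI² = 605·10/429·7/715 = 70/507
take √, sign +1: I = 0.10481902

0.104819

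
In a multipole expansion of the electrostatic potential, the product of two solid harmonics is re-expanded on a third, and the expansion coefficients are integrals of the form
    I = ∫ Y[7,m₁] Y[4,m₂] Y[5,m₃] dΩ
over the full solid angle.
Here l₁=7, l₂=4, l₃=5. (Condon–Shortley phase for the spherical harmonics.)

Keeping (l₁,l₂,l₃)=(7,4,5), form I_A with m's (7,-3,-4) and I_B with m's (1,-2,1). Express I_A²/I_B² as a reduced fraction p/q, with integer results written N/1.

Same 7,4,5: normalisation and zero-m 3j drop out of the ratio.
A: Δ: 6! 8! 2! / 17! → 1/6126120; sum: t=0:+1/29030400 = 1/29030400; 3j²(7 4 5; 7 -3 -4) = Δ·Π!·Σ² = 21/680  (sign -1)
B: Δ: 6! 8! 2! / 17! → 1/6126120; sum: t=0:+1/2073600 t=1:−1/86400 t=2:+1/55296 = 29/4147200; 3j²(7 4 5; 1 -2 1) = Δ·Π!·Σ² = 841/145860  (sign +1)
I_A²/I_B² = (21/680)/(841/145860) = 9009/1682

9009/1682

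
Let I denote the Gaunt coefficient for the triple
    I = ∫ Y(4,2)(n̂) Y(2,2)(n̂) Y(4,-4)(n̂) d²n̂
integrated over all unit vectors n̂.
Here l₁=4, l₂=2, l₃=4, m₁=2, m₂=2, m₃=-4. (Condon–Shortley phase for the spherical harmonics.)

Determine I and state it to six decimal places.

Rules hold: Σm=0, L=10 even, 2≤4≤6.
N = 9·5·9 = 405
Δ = 2!·6!·2!/11! = 1/13860
Racah Σ t=0..2: t=0:+1/192 t=1:−1/36 t=2:+1/192 = -5/288
⇒ 3j(4 2 4; 0 0 0)² = 20/693, sgn -1
Racah Σ t=2..2: t=2:+1/2880 = 1/2880
⇒ 3j(4 2 4; 2 2 -4)² = 2/165, sgn +1
4πI² = N·(3j₀)²·(3jₘ)² = 120/847
I = -1·√(0.141677/4π) = -0.10618031

-0.106180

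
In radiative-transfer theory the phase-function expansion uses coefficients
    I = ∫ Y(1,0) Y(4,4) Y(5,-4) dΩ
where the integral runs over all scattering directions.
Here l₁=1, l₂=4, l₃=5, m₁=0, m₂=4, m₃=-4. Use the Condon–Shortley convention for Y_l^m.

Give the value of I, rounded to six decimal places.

Rules hold: Σm=0, L=10 even, 3≤5≤5.
N = 3·9·11 = 297
Δ = 0!·2!·8!/11! = 1/495
Racah Σ t=0..0: t=0:+1/576 = 1/576
⇒ 3j(1 4 5; 0 0 0)² = 5/99, sgn -1
Racah Σ t=0..0: t=0:+1/40320 = 1/40320
⇒ 3j(1 4 5; 0 4 -4)² = 1/55, sgn -1
4πI² = N·(3j₀)²·(3jₘ)² = 3/11
I = +1·√(0.272727/4π) = 0.14731920

0.147319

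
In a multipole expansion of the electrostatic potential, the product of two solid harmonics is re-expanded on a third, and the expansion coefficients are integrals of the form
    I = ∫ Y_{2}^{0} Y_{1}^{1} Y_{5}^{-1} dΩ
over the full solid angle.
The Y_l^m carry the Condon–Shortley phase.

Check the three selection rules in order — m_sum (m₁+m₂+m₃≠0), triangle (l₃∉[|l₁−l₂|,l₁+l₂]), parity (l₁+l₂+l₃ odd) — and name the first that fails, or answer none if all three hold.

Σmᵢ = 0  ✓
l₃∈[|l₁−l₂|,l₁+l₂]=[1,3], have l₃=5  ✗
Σlᵢ = 8 ⇒ even

triangle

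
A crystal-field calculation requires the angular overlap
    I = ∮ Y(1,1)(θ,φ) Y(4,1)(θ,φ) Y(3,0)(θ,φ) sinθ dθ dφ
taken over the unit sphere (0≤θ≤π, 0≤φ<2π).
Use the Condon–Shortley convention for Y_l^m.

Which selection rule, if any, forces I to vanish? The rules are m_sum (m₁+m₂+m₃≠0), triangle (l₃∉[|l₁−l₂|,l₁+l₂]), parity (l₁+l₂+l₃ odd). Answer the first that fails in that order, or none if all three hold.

m₁+m₂+m₃ = 1 + 1 + 0 = 2  ✗
triangle: |1−4|=3 ≤ l₃=3 ≤ 1+4=5
parity: l₁+l₂+l₃ = 8 is even

m_sum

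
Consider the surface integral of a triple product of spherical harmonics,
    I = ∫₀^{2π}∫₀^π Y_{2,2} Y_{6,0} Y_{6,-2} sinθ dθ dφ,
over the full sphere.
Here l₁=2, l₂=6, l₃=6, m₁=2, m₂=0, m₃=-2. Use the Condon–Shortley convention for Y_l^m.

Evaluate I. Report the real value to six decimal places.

m-sum 0 ✓  L=14 even ✓  4≤6≤8 ✓
Π(2lᵢ+1) = 5×13×13 = 845
triangle coeff Δ(2,6,6) = 1/90090
Σ_t [0,2]: t=0:+1/69120 t=1:−1/14400 t=2:+1/69120 = -7/172800
(3j)²=14/715 [(2 6 6; 0 0 0)], sign=-1
Σ_t [0,0]: t=0:+1/69120 = 1/69120
(3j)²=4/143 [(2 6 6; 2 0 -2)], sign=+1
⇒ 4πI² = 56/121
I = (-1)√(56/121/(4π)) = -0.19190947

-0.191909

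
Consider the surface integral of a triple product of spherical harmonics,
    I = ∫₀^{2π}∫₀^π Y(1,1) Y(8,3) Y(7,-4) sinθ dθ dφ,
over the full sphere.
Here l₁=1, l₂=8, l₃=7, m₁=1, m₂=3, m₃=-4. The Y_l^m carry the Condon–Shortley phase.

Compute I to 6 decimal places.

Rules hold: Σm=0, L=16 even, 7≤7≤9.
N = 3·17·15 = 765
Δ = 2!·0!·14!/17! = 1/2040
Racah Σ t=1..1: t=1:−1/25401600 = -1/25401600
⇒ 3j(1 8 7; 0 0 0)² = 8/255, sgn +1
Racah Σ t=0..0: t=0:+1/479001600 = 1/479001600
⇒ 3j(1 8 7; 1 3 -4)² = 1/204, sgn -1
4πI² = N·(3j₀)²·(3jₘ)² = 2/17
I = -1·√(0.117647/4π) = -0.09675772

-0.096758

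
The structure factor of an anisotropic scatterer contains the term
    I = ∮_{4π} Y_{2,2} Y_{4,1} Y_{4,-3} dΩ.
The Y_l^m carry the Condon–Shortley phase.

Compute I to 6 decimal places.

0.159270

m-sum 0 ✓  L=10 even ✓  2≤4≤6 ✓
Π(2lᵢ+1) = 5×9×9 = 405
triangle coeff Δ(2,4,4) = 1/13860
Σ_t [0,2]: t=0:+1/192 t=1:−1/36 t=2:+1/192 = -5/288
(3j)²=20/693 [(2 4 4; 0 0 0)], sign=-1
Σ_t [0,0]: t=0:+1/480 = 1/480
(3j)²=3/110 [(2 4 4; 2 1 -3)], sign=-1
⇒ 4πI² = 270/847
I = (+1)√(270/847/(4π)) = 0.15927046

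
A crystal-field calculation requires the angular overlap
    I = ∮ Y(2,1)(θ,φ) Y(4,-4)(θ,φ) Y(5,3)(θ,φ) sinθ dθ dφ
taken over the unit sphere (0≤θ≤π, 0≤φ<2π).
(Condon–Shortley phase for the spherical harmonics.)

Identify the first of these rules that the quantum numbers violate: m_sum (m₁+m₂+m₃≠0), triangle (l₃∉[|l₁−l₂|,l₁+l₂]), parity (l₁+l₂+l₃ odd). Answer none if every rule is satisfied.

m₁+m₂+m₃ = 1 − 4 + 3 = 0  ✓
triangle: |2−4|=2 ≤ l₃=5 ≤ 2+4=6  ✓
parity: l₁+l₂+l₃ = 11 is odd  ✗

parity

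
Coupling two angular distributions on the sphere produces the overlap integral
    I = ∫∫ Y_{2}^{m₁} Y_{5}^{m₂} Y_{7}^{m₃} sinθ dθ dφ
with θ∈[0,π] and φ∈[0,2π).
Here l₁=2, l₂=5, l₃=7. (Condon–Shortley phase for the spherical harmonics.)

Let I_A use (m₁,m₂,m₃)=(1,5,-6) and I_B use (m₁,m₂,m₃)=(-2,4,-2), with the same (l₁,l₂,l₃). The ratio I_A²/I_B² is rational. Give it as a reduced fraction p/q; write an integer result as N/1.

286/5

Same 2,5,7: normalisation and zero-m 3j drop out of the ratio.
A: Δ: 0! 4! 10! / 15! → 1/15015; sum: t=0:+1/21772800 = 1/21772800; 3j²(2 5 7; 1 5 -6) = Δ·Π!·Σ² = 2/105  (sign -1)
B: Δ: 0! 4! 10! / 15! → 1/15015; sum: t=0:+1/8709120 = 1/8709120; 3j²(2 5 7; -2 4 -2) = Δ·Π!·Σ² = 1/3003  (sign -1)
I_A²/I_B² = (2/105)/(1/3003) = 286/5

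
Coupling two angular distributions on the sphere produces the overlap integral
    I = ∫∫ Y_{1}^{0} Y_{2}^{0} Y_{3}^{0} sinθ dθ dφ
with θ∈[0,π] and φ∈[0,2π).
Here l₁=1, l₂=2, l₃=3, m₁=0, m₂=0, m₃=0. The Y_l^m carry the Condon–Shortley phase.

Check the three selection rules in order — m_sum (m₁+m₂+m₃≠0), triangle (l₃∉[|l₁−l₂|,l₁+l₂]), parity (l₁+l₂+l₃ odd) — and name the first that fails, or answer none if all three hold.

m₁+m₂+m₃ = 0 + 0 + 0 = 0  ✓
triangle: |1−2|=1 ≤ l₃=3 ≤ 1+2=3  ✓
parity: l₁+l₂+l₃ = 6 is even  ✓

none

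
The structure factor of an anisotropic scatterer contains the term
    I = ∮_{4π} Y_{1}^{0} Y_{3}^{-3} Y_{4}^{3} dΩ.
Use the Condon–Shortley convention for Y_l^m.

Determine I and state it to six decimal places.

-0.162868

Rules hold: Σm=0, L=8 even, 2≤4≤4.
N = 3·7·9 = 189
Δ = 0!·2!·6!/9! = 1/252
Racah Σ t=0..0: t=0:+1/36 = 1/36
⇒ 3j(1 3 4; 0 0 0)² = 4/63, sgn +1
Racah Σ t=0..0: t=0:+1/720 = 1/720
⇒ 3j(1 3 4; 0 -3 3)² = 1/36, sgn -1
4πI² = N·(3j₀)²·(3jₘ)² = 1/3
I = -1·√(0.333333/4π) = -0.16286750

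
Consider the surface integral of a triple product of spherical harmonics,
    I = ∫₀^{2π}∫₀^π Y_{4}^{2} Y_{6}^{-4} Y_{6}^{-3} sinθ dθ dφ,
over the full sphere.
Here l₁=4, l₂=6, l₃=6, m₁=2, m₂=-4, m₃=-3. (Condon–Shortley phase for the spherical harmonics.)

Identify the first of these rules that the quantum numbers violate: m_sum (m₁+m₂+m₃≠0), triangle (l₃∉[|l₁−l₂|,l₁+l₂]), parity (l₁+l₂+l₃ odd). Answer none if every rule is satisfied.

m₁+m₂+m₃ = 2 − 4 − 3 = -5  ✗
triangle: |4−6|=2 ≤ l₃=6 ≤ 4+6=10
parity: l₁+l₂+l₃ = 16 is even

m_sum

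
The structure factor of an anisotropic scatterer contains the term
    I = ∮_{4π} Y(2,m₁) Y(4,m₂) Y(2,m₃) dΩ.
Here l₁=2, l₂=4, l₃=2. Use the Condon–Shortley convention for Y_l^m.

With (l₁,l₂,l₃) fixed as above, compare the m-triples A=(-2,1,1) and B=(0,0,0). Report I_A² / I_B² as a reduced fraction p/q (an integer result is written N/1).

l's match ⇒ only the (l;m) 3-j factors differ between A and B.
A: triangle coeff Δ(2,4,2) = 1/630; Σ_t [4,4]: t=4:+1/144 = 1/144; (3j)²=1/126 [(2 4 2; -2 1 1)], sign=-1
B: triangle coeff Δ(2,4,2) = 1/630; Σ_t [2,2]: t=2:+1/16 = 1/16; (3j)²=2/35 [(2 4 2; 0 0 0)], sign=+1
I_A²/I_B² = (1/126)/(2/35) = 5/36

5/36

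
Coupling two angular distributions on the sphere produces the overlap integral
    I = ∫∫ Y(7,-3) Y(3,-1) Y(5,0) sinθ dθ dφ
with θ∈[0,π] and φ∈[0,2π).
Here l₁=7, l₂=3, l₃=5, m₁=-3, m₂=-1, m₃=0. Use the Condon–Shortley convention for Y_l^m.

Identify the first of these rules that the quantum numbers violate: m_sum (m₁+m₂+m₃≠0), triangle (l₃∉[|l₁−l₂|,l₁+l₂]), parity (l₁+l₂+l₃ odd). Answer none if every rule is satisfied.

azimuthal sum: -3 − 1 + 0 = -4  ✗
4 ≤ 5 ≤ 10 (triangle on l)
L = 7 + 3 + 5 = 15 (odd)

m_sum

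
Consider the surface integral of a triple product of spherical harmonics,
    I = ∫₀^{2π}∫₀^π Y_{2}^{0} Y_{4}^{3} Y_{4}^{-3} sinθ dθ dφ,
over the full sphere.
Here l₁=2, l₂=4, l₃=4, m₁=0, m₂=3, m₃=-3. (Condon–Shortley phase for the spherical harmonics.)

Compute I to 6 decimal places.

0.057344

Rules hold: Σm=0, L=10 even, 2≤4≤6.
N = 5·9·9 = 405
Δ = 2!·2!·6!/11! = 1/13860
Racah Σ t=0..2: t=0:+1/192 t=1:−1/36 t=2:+1/192 = -5/288
⇒ 3j(2 4 4; 0 0 0)² = 20/693, sgn -1
Racah Σ t=1..2: t=1:−1/720 t=2:+1/480 = 1/1440
⇒ 3j(2 4 4; 0 3 -3)² = 7/1980, sgn -1
4πI² = N·(3j₀)²·(3jₘ)² = 5/121
I = +1·√(0.0413223/4π) = 0.05734392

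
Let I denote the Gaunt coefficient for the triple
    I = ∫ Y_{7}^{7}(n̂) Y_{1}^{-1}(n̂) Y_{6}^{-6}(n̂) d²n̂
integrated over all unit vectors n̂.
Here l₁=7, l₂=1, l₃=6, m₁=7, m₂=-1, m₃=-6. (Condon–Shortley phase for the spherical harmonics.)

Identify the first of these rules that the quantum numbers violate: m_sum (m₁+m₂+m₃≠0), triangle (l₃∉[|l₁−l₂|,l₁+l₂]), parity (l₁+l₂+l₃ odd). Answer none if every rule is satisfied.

m₁+m₂+m₃ = 7 − 1 − 6 = 0  ✓
triangle: |7−1|=6 ≤ l₃=6 ≤ 7+1=8  ✓
parity: l₁+l₂+l₃ = 14 is even  ✓

none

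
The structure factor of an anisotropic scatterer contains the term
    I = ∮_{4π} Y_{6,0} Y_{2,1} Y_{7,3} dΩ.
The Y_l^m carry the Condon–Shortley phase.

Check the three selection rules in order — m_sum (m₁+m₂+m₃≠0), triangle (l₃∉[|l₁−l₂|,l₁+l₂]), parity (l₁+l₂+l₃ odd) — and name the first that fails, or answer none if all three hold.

Σmᵢ = 4  ✗
l₃∈[|l₁−l₂|,l₁+l₂]=[4,8], have l₃=7
Σlᵢ = 15 ⇒ odd

m_sum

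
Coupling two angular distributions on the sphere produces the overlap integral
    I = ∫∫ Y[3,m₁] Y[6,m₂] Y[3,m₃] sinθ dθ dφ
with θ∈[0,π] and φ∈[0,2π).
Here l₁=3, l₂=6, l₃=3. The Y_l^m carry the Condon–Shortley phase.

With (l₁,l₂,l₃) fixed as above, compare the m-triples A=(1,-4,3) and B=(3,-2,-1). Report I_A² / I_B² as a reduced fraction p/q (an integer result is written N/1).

15/2

Same 3,6,3: normalisation and zero-m 3j drop out of the ratio.
A: Δ: 6! 0! 6! / 13! → 1/12012; sum: t=2:+1/34560 = 1/34560; 3j²(3 6 3; 1 -4 3) = Δ·Π!·Σ² = 5/286  (sign +1)
B: Δ: 6! 0! 6! / 13! → 1/12012; sum: t=0:+1/34560 = 1/34560; 3j²(3 6 3; 3 -2 -1) = Δ·Π!·Σ² = 1/429  (sign +1)
I_A²/I_B² = (5/286)/(1/429) = 15/2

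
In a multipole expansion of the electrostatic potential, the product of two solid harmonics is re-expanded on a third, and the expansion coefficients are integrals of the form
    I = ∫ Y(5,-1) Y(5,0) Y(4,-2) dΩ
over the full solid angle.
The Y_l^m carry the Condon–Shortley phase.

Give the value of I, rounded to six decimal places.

m-sum = -1 + 0 − 2 = -3 ≠ 0 ⇒ I = 0

0.000000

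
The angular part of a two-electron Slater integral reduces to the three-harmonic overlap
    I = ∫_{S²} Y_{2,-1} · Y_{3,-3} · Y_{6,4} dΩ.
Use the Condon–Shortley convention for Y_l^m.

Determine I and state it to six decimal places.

0.000000

triangle: need 1≤l₃≤5, have 6; I=0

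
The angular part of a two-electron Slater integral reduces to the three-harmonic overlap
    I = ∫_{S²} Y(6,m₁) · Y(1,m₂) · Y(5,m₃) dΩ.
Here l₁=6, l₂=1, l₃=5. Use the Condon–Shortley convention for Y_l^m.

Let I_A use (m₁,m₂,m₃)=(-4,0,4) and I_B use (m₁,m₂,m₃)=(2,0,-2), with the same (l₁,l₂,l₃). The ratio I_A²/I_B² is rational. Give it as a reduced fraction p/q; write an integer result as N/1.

l's match ⇒ only the (l;m) 3-j factors differ between A and B.
A: triangle coeff Δ(6,1,5) = 1/858; Σ_t [1,1]: t=1:−1/362880 = -1/362880; (3j)²=10/429 [(6 1 5; -4 0 4)], sign=+1
B: triangle coeff Δ(6,1,5) = 1/858; Σ_t [1,1]: t=1:−1/30240 = -1/30240; (3j)²=16/429 [(6 1 5; 2 0 -2)], sign=+1
I_A²/I_B² = (10/429)/(16/429) = 5/8

5/8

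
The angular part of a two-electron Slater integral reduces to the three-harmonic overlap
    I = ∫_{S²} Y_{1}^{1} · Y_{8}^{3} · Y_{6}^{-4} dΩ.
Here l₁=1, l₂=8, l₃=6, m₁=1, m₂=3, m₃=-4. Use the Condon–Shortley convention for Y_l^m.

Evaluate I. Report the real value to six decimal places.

l₃=6 ∉ [7,9] — triangle fails ⇒ I = 0

0.000000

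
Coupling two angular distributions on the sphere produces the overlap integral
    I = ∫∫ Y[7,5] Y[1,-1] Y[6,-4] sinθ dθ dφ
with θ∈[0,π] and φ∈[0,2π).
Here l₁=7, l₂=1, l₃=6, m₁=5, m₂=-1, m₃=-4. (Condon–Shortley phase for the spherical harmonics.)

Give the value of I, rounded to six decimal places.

m-sum 0 ✓  L=14 even ✓  6≤6≤8 ✓
Π(2lᵢ+1) = 15×3×13 = 585
triangle coeff Δ(7,1,6) = 1/1365
Σ_t [1,1]: t=1:−1/518400 = -1/518400
(3j)²=7/195 [(7 1 6; 0 0 0)], sign=-1
Σ_t [0,0]: t=0:+1/14515200 = 1/14515200
(3j)²=22/455 [(7 1 6; 5 -1 -4)], sign=+1
⇒ 4πI² = 66/65
I = (-1)√(66/65/(4π)) = -0.28425647

-0.284256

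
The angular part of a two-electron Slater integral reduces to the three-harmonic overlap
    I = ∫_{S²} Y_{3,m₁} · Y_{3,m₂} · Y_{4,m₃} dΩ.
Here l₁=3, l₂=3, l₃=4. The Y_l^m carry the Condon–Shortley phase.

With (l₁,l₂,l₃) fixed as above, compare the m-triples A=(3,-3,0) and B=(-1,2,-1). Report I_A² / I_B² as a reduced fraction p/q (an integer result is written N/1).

9/32

l's match ⇒ only the (l;m) 3-j factors differ between A and B.
A: triangle coeff Δ(3,3,4) = 1/34650; Σ_t [0,0]: t=0:+1/1152 = 1/1152; (3j)²=1/154 [(3 3 4; 3 -3 0)], sign=+1
B: triangle coeff Δ(3,3,4) = 1/34650; Σ_t [1,2]: t=1:−1/144 t=2:+1/48 = 1/72; (3j)²=16/693 [(3 3 4; -1 2 -1)], sign=-1
I_A²/I_B² = (1/154)/(16/693) = 9/32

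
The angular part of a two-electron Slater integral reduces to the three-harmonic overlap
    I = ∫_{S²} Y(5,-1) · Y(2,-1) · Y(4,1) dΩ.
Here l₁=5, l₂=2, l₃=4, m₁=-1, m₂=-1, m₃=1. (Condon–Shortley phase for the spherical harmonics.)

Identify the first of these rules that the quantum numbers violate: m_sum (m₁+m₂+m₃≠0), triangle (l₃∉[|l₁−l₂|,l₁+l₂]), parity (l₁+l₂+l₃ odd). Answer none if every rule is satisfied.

m_sum

m₁+m₂+m₃ = -1 − 1 + 1 = -1  ✗
triangle: |5−2|=3 ≤ l₃=4 ≤ 5+2=7
parity: l₁+l₂+l₃ = 11 is odd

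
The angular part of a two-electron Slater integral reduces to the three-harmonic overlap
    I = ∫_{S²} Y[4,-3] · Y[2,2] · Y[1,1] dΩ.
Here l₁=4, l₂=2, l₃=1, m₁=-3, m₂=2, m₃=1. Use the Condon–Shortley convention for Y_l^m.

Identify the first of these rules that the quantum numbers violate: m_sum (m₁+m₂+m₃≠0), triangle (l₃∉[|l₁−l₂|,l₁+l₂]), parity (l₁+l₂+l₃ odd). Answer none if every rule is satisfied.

triangle

m₁+m₂+m₃ = -3 + 2 + 1 = 0  ✓
triangle: |4−2|=2 ≤ l₃=1 ≤ 4+2=6  ✗
parity: l₁+l₂+l₃ = 7 is odd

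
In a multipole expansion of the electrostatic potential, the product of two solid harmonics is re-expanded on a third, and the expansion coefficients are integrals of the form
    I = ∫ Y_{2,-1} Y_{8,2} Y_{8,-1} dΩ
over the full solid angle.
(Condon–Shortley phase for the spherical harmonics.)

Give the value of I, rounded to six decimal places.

0.068038

Rules hold: Σm=0, L=18 even, 6≤8≤10.
N = 5·17·17 = 1445
Δ = 2!·2!·14!/19! = 1/348840
Racah Σ t=0..2: t=0:+1/116121600 t=1:−1/25401600 t=2:+1/116121600 = -1/45158400
⇒ 3j(2 8 8; 0 0 0)² = 24/1615, sgn -1
Racah Σ t=1..2: t=1:−1/87091200 t=2:+1/58060800 = 1/174182400
⇒ 3j(2 8 8; -1 2 -1)² = 7/2584, sgn -1
4πI² = N·(3j₀)²·(3jₘ)² = 21/361
I = +1·√(0.0581717/4π) = 0.06803793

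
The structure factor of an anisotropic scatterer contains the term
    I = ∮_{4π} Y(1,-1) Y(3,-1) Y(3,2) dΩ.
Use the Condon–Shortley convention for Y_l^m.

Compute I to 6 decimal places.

0.000000

L=7 odd ⇒ parity kills the (l;000) factor ⇒ I = 0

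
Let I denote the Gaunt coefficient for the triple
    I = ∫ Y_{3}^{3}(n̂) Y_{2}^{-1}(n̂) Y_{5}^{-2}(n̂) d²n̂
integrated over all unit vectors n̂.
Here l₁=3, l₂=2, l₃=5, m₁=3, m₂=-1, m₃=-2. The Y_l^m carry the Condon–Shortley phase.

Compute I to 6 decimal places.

Rules hold: Σm=0, L=10 even, 1≤5≤5.
N = 7·5·11 = 385
Δ = 0!·6!·4!/11! = 1/2310
Racah Σ t=0..0: t=0:+1/144 = 1/144
⇒ 3j(3 2 5; 0 0 0)² = 10/231, sgn -1
Racah Σ t=0..0: t=0:+1/4320 = 1/4320
⇒ 3j(3 2 5; 3 -1 -2)² = 1/330, sgn -1
4πI² = N·(3j₀)²·(3jₘ)² = 5/99
I = +1·√(0.0505051/4π) = 0.06339609

0.063396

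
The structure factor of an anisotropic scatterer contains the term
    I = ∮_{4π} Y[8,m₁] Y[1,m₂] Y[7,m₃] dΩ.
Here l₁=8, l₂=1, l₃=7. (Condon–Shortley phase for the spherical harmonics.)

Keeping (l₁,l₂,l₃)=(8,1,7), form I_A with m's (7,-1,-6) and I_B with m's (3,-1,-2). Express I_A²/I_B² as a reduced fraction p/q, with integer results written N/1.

l's match ⇒ only the (l;m) 3-j factors differ between A and B.
A: triangle coeff Δ(8,1,7) = 1/2040; Σ_t [0,0]: t=0:+1/12454041600 = 1/12454041600; (3j)²=7/136 [(8 1 7; 7 -1 -6)], sign=-1
B: triangle coeff Δ(8,1,7) = 1/2040; Σ_t [0,0]: t=0:+1/87091200 = 1/87091200; (3j)²=11/408 [(8 1 7; 3 -1 -2)], sign=-1
I_A²/I_B² = (7/136)/(11/408) = 21/11

21/11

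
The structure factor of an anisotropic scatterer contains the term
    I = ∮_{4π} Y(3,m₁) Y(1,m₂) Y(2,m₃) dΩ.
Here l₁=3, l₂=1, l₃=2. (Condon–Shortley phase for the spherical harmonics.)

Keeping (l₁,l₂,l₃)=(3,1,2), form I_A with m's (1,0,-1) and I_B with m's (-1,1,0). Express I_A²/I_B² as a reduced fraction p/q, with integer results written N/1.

4/3

Same 3,1,2: normalisation and zero-m 3j drop out of the ratio.
A: Δ: 2! 4! 0! / 7! → 1/105; sum: t=1:−1/6 = -1/6; 3j²(3 1 2; 1 0 -1) = Δ·Π!·Σ² = 8/105  (sign +1)
B: Δ: 2! 4! 0! / 7! → 1/105; sum: t=2:+1/8 = 1/8; 3j²(3 1 2; -1 1 0) = Δ·Π!·Σ² = 2/35  (sign +1)
I_A²/I_B² = (8/105)/(2/35) = 4/3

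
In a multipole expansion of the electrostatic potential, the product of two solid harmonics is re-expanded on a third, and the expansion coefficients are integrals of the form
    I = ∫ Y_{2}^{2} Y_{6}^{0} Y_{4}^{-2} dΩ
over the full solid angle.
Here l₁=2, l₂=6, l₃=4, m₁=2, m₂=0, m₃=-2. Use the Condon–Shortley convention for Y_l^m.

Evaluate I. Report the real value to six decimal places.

0.061597

m-sum 0 ✓  L=12 even ✓  4≤4≤8 ✓
Π(2lᵢ+1) = 5×13×9 = 585
triangle coeff Δ(2,6,4) = 1/6435
Σ_t [2,2]: t=2:+1/2304 = 1/2304
(3j)²=5/143 [(2 6 4; 0 0 0)], sign=+1
Σ_t [0,0]: t=0:+1/34560 = 1/34560
(3j)²=1/429 [(2 6 4; 2 0 -2)], sign=+1
⇒ 4πI² = 75/1573
I = (+1)√(75/1573/(4π)) = 0.06159725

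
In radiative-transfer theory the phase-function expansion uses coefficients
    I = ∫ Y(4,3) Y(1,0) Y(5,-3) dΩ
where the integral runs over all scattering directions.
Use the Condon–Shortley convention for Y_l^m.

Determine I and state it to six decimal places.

Rules hold: Σm=0, L=10 even, 3≤5≤5.
N = 9·3·11 = 297
Δ = 0!·8!·2!/11! = 1/495
Racah Σ t=0..0: t=0:+1/576 = 1/576
⇒ 3j(4 1 5; 0 0 0)² = 5/99, sgn -1
Racah Σ t=0..0: t=0:+1/5040 = 1/5040
⇒ 3j(4 1 5; 3 0 -3)² = 16/495, sgn +1
4πI² = N·(3j₀)²·(3jₘ)² = 16/33
I = -1·√(0.484848/4π) = -0.19642560

-0.196426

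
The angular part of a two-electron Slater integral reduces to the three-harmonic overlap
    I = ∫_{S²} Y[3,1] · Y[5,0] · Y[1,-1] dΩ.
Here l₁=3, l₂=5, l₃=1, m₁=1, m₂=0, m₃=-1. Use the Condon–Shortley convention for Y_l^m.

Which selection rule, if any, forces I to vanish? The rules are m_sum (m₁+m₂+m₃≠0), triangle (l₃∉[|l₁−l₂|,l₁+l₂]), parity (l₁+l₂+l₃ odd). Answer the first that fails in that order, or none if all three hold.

azimuthal sum: 1 + 0 − 1 = 0  ✓
2 ≤ 1 ≤ 8 (triangle on l)  ✗
L = 3 + 5 + 1 = 9 (odd)

triangle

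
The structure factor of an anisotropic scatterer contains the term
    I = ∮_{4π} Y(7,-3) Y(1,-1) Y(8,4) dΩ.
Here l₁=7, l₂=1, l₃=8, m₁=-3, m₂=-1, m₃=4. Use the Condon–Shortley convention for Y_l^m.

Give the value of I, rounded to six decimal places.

Rules hold: Σm=0, L=16 even, 6≤8≤8.
N = 15·3·17 = 765
Δ = 0!·14!·2!/17! = 1/2040
Racah Σ t=0..0: t=0:+1/25401600 = 1/25401600
⇒ 3j(7 1 8; 0 0 0)² = 8/255, sgn +1
Racah Σ t=0..0: t=0:+1/174182400 = 1/174182400
⇒ 3j(7 1 8; -3 -1 4)² = 11/340, sgn +1
4πI² = N·(3j₀)²·(3jₘ)² = 66/85
I = +1·√(0.776471/4π) = 0.24857507

0.248575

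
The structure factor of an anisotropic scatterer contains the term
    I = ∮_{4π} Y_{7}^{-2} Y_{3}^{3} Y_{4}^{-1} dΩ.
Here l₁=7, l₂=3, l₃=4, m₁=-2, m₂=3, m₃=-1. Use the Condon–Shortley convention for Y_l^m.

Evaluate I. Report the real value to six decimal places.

Rules hold: Σm=0, L=14 even, 4≤4≤10.
N = 15·7·9 = 945
Δ = 6!·8!·0!/15! = 1/45045
Racah Σ t=3..3: t=3:−1/20736 = -1/20736
⇒ 3j(7 3 4; 0 0 0)² = 35/1287, sgn -1
Racah Σ t=6..6: t=6:+1/518400 = 1/518400
⇒ 3j(7 3 4; -2 3 -1)² = 4/2145, sgn -1
4πI² = N·(3j₀)²·(3jₘ)² = 980/20449
I = +1·√(0.0479241/4π) = 0.06175499

0.061755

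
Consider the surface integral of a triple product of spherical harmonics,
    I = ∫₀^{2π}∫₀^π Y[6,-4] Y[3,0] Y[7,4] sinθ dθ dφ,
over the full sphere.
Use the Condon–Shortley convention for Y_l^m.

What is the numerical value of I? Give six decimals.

Checks pass: Σm=0; 16 even; l₃=7∈[3,9].
(2·6+1)(2·3+1)(2·7+1) = 1365
Δ: 2! 10! 4! / 17! → 1/2042040
sum: t=0:+1/207360 t=1:−1/57600 t=2:+1/207360 = -1/129600
3j²(6 3 7; 0 0 0) = Δ·Π!·Σ² = 168/12155  (sign +1)
sum: t=0:+1/43545600 t=1:−1/1451520 t=2:+1/967680 = 1/2721600
3j²(6 3 7; -4 0 4) = Δ·Π!·Σ² = 32/7735  (sign -1)
combine: 4πI² = 1365·168/12155·32/7735 = 16128/206635
take √, sign -1: I = -0.07881037

-0.078810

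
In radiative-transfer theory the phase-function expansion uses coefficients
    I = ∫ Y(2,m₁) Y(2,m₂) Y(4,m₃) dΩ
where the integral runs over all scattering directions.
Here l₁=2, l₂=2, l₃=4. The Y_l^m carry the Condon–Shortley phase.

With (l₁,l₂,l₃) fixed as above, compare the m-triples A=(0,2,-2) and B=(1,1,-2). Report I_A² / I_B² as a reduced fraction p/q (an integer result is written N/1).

Shared (l₁,l₂,l₃)=(2,2,4): N and (l;000)² cancel in I_A²/I_B².
A: Δ = 0!·4!·4!/9! = 1/630; Racah Σ t=0..0: t=0:+1/96 = 1/96; ⇒ 3j(2 2 4; 0 2 -2)² = 1/42, sgn +1
B: Δ = 0!·4!·4!/9! = 1/630; Racah Σ t=0..0: t=0:+1/36 = 1/36; ⇒ 3j(2 2 4; 1 1 -2)² = 4/63, sgn +1
I_A²/I_B² = (1/42)/(4/63) = 3/8

3/8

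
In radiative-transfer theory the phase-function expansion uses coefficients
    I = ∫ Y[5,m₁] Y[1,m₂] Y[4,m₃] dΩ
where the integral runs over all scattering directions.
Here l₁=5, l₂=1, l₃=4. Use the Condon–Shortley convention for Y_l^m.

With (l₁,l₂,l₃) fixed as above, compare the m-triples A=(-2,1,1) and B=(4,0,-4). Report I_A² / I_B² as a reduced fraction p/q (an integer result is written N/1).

l's match ⇒ only the (l;m) 3-j factors differ between A and B.
A: triangle coeff Δ(5,1,4) = 1/495; Σ_t [2,2]: t=2:+1/1440 = 1/1440; (3j)²=7/165 [(5 1 4; -2 1 1)], sign=-1
B: triangle coeff Δ(5,1,4) = 1/495; Σ_t [1,1]: t=1:−1/40320 = -1/40320; (3j)²=1/55 [(5 1 4; 4 0 -4)], sign=-1
I_A²/I_B² = (7/165)/(1/55) = 7/3

7/3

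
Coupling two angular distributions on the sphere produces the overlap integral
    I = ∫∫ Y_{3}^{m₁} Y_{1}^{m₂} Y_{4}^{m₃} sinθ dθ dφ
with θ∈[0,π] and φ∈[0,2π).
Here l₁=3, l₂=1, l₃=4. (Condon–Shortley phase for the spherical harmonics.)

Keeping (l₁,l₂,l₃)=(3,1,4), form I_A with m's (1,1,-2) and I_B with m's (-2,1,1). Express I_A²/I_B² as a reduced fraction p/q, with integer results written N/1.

Same 3,1,4: normalisation and zero-m 3j drop out of the ratio.
A: Δ: 0! 6! 2! / 9! → 1/252; sum: t=0:+1/96 = 1/96; 3j²(3 1 4; 1 1 -2) = Δ·Π!·Σ² = 5/84  (sign +1)
B: Δ: 0! 6! 2! / 9! → 1/252; sum: t=0:+1/240 = 1/240; 3j²(3 1 4; -2 1 1) = Δ·Π!·Σ² = 1/84  (sign -1)
I_A²/I_B² = (5/84)/(1/84) = 5/1

5/1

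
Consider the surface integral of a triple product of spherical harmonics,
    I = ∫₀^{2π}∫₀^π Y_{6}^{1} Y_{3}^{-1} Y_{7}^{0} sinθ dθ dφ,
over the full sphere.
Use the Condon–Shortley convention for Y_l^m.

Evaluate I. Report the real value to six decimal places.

0.006417

Rules hold: Σm=0, L=16 even, 3≤7≤9.
N = 13·7·15 = 1365
Δ = 2!·10!·4!/17! = 1/2042040
Racah Σ t=0..2: t=0:+1/207360 t=1:−1/57600 t=2:+1/207360 = -1/129600
⇒ 3j(6 3 7; 0 0 0)² = 168/12155, sgn +1
Racah Σ t=0..2: t=0:+1/115200 t=1:−1/103680 t=2:+1/1451520 = -1/3628800
⇒ 3j(6 3 7; 1 -1 0)² = 1/36465, sgn +1
4πI² = N·(3j₀)²·(3jₘ)² = 1176/2272985
I = +1·√(0.000517381/4π) = 0.00641653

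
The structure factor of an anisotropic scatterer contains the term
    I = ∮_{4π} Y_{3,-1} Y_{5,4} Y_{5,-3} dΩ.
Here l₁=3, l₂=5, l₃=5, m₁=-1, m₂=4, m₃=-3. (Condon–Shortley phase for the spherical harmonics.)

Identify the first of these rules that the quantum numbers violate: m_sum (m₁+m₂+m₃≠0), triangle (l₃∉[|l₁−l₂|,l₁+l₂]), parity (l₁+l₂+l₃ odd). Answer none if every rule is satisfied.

m₁+m₂+m₃ = -1 + 4 − 3 = 0  ✓
triangle: |3−5|=2 ≤ l₃=5 ≤ 3+5=8  ✓
parity: l₁+l₂+l₃ = 13 is odd  ✗

parity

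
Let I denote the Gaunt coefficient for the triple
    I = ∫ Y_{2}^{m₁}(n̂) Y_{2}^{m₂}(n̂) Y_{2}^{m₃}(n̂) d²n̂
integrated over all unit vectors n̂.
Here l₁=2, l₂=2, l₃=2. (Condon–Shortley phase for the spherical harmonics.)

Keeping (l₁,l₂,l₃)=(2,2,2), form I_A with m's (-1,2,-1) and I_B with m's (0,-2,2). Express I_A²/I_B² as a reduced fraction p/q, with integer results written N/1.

l's match ⇒ only the (l;m) 3-j factors differ between A and B.
A: triangle coeff Δ(2,2,2) = 1/630; Σ_t [2,2]: t=2:+1/4 = 1/4; (3j)²=3/35 [(2 2 2; -1 2 -1)], sign=-1
B: triangle coeff Δ(2,2,2) = 1/630; Σ_t [0,0]: t=0:+1/8 = 1/8; (3j)²=2/35 [(2 2 2; 0 -2 2)], sign=+1
I_A²/I_B² = (3/35)/(2/35) = 3/2

3/2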